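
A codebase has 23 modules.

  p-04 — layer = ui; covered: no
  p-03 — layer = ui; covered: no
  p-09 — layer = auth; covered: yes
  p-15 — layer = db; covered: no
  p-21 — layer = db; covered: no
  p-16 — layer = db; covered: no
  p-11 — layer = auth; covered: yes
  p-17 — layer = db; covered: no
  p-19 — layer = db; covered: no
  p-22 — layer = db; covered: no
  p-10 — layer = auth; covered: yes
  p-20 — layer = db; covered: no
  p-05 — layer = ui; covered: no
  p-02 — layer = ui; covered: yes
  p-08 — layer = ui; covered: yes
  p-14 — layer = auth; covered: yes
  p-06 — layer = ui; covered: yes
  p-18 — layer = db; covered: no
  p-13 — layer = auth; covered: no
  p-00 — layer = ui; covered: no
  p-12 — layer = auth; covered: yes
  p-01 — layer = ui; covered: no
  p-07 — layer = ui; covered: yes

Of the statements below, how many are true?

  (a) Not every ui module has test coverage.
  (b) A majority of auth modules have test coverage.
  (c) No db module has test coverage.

(a) ui: |A| = 9, |A ∩ B| = 4; needs A ⊄ B (|A ∖ B| ≥ 1) — true.
(b) auth: |A| = 6, |A ∩ B| = 5; needs |A ∩ B| > |A ∖ B| — true.
(c) db: |A| = 8, |A ∩ B| = 0; needs A ∩ B = ∅ (|A ∩ B| = 0) — true.

3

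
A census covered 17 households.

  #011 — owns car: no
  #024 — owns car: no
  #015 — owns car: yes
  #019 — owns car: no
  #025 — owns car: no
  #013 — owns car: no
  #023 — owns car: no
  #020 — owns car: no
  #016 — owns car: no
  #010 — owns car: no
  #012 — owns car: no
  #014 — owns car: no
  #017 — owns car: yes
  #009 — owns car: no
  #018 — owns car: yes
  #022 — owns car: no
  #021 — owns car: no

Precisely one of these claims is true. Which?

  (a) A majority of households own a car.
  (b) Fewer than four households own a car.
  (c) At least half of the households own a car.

(b)

|A| = 17, |A ∩ B| = 3, |A ∖ B| = 14.
(a) requires |A ∩ B| > |A ∖ B|: false.
(b) requires |A ∩ B| < 4: true.
(c) requires |A ∩ B| ≥ |A ∖ B|: false.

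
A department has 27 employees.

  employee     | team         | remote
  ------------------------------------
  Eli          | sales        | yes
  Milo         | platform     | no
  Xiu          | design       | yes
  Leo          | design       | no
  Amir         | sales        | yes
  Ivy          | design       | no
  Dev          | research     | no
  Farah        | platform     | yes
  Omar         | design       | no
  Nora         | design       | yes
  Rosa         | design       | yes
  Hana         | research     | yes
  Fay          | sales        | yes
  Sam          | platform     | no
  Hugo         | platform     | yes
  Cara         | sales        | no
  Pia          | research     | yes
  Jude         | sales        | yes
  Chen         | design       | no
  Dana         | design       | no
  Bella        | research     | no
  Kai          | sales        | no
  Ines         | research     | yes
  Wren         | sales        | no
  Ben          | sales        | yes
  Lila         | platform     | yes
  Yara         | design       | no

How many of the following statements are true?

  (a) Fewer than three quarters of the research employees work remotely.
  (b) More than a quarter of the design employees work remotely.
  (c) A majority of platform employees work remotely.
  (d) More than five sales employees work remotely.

(a) research: |A| = 5, |A ∩ B| = 3; needs |A ∩ B| / |A| < 3/4 — true.
(b) design: |A| = 9, |A ∩ B| = 3; needs |A ∩ B| / |A| > 1/4 — true.
(c) platform: |A| = 5, |A ∩ B| = 3; needs |A ∩ B| > |A ∖ B| — true.
(d) sales: |A| = 8, |A ∩ B| = 5; needs |A ∩ B| > 5 — false.

3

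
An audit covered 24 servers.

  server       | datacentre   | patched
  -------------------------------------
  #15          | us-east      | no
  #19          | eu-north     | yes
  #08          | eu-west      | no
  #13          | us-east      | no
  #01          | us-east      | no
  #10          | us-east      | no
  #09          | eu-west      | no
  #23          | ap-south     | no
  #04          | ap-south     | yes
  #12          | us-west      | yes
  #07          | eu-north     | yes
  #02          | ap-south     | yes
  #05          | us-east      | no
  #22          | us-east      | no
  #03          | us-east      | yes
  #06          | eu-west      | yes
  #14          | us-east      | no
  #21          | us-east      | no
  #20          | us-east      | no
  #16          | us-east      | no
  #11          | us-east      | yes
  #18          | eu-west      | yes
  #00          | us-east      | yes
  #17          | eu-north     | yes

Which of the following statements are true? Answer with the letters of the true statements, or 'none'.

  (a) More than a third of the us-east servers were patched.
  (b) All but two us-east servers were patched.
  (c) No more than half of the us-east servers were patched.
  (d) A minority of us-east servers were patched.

(c), (d)

|A| = 13, |A ∩ B| = 3, |A ∖ B| = 10.
(a) |A ∩ B| / |A| > 1/3: fails.
(b) |A ∖ B| = 2: fails.
(c) |A ∩ B| ≤ |A ∖ B|: holds.
(d) |A ∩ B| < |A ∖ B|: holds.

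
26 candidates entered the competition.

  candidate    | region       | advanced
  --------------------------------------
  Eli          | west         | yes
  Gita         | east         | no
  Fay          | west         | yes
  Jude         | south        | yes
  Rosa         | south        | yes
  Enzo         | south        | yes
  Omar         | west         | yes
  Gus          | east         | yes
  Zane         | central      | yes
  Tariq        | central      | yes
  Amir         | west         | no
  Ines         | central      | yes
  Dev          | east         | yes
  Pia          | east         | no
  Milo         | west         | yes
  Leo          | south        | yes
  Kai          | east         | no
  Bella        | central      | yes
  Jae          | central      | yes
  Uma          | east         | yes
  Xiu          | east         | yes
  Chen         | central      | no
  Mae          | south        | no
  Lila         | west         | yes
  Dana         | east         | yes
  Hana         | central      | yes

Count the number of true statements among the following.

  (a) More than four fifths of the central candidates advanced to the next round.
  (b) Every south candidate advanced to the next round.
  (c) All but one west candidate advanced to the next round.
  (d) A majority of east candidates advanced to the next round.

3

(a) central: |A| = 7, |A ∩ B| = 6; needs |A ∩ B| / |A| > 4/5 — true.
(b) south: |A| = 5, |A ∩ B| = 4; needs A ⊆ B, i.e. every element of A is in B (|A ∖ B| = 0) — false.
(c) west: |A| = 6, |A ∩ B| = 5; needs |A ∖ B| = 1 — true.
(d) east: |A| = 8, |A ∩ B| = 5; needs |A ∩ B| > |A ∖ B| — true.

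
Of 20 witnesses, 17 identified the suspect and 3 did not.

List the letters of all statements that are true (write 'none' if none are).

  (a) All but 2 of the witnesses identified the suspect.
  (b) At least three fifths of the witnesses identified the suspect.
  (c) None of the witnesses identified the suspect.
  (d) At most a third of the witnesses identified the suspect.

(b)

|A| = 20, |A ∩ B| = 17, |A ∖ B| = 3.
(a) |A ∖ B| = 2: fails.
(b) |A ∩ B| / |A| ≥ 3/5: holds.
(c) A ∩ B = ∅ (|A ∩ B| = 0): fails.
(d) |A ∩ B| / |A| ≤ 1/3: fails.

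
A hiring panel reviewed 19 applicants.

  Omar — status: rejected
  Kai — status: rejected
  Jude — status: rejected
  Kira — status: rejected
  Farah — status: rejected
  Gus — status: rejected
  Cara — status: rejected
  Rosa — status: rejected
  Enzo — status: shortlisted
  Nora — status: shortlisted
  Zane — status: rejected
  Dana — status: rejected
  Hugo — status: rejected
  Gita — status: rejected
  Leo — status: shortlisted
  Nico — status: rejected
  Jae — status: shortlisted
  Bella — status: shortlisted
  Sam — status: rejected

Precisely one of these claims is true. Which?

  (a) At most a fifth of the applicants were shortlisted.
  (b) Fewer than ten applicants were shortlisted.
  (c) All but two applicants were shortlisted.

|A| = 19, |A ∩ B| = 5, |A ∖ B| = 14.
(a) requires |A ∩ B| / |A| ≤ 1/5: false.
(b) requires |A ∩ B| < 10: true.
(c) requires |A ∖ B| = 2: false.

(b)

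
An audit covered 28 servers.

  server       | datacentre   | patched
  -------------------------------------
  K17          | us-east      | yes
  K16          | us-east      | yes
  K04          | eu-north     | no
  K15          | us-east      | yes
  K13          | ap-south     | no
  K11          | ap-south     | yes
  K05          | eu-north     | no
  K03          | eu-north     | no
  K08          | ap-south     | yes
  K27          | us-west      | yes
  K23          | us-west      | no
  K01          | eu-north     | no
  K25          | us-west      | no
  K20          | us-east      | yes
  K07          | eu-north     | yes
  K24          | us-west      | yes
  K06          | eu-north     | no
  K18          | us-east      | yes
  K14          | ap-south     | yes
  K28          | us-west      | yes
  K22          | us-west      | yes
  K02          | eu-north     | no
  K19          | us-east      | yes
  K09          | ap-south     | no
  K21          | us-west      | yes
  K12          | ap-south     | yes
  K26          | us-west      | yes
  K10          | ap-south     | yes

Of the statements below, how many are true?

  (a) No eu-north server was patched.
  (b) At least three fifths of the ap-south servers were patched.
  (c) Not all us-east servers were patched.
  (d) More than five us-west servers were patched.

2

(a) eu-north: |A| = 7, |A ∩ B| = 1; needs A ∩ B = ∅ (|A ∩ B| = 0) — false.
(b) ap-south: |A| = 7, |A ∩ B| = 5; needs |A ∩ B| / |A| ≥ 3/5 — true.
(c) us-east: |A| = 6, |A ∩ B| = 6; needs A ⊄ B (|A ∖ B| ≥ 1) — false.
(d) us-west: |A| = 8, |A ∩ B| = 6; needs |A ∩ B| > 5 — true.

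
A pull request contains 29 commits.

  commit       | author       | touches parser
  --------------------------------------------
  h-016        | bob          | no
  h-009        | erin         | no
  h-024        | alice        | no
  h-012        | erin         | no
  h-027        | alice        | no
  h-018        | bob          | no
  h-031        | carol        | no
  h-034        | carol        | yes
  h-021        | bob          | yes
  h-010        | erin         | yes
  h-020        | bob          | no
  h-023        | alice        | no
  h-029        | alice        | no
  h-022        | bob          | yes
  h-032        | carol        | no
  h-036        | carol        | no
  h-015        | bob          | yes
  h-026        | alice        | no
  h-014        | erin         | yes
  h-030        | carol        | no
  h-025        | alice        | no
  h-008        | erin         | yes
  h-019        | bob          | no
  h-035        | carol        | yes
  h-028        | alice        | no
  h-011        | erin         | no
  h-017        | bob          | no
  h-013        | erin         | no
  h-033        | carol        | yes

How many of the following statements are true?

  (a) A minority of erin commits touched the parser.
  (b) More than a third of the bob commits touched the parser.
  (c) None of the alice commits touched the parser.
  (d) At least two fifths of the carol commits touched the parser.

(a) erin: |A| = 7, |A ∩ B| = 3; needs |A ∩ B| < |A ∖ B| — true.
(b) bob: |A| = 8, |A ∩ B| = 3; needs |A ∩ B| / |A| > 1/3 — true.
(c) alice: |A| = 7, |A ∩ B| = 0; needs A ∩ B = ∅ (|A ∩ B| = 0) — true.
(d) carol: |A| = 7, |A ∩ B| = 3; needs |A ∩ B| / |A| ≥ 2/5 — true.

4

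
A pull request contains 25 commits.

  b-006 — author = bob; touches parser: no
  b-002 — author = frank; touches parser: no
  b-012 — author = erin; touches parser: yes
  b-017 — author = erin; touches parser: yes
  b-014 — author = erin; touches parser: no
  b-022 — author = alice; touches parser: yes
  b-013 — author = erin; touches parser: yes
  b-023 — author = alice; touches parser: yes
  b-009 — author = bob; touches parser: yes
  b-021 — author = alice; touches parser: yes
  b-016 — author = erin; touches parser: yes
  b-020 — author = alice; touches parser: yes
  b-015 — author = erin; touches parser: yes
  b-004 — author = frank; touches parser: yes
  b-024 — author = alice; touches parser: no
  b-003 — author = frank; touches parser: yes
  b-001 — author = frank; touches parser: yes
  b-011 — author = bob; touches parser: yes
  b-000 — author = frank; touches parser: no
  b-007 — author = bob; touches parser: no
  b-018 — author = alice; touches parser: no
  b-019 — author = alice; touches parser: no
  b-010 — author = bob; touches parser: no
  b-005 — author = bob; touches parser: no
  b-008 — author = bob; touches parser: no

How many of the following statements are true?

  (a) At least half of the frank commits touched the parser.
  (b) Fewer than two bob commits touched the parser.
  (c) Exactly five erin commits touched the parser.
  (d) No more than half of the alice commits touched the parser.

2

(a) frank: |A| = 5, |A ∩ B| = 3; needs |A ∩ B| ≥ |A ∖ B| — true.
(b) bob: |A| = 7, |A ∩ B| = 2; needs |A ∩ B| < 2 — false.
(c) erin: |A| = 6, |A ∩ B| = 5; needs |A ∩ B| = 5 — true.
(d) alice: |A| = 7, |A ∩ B| = 4; needs |A ∩ B| ≤ |A ∖ B| — false.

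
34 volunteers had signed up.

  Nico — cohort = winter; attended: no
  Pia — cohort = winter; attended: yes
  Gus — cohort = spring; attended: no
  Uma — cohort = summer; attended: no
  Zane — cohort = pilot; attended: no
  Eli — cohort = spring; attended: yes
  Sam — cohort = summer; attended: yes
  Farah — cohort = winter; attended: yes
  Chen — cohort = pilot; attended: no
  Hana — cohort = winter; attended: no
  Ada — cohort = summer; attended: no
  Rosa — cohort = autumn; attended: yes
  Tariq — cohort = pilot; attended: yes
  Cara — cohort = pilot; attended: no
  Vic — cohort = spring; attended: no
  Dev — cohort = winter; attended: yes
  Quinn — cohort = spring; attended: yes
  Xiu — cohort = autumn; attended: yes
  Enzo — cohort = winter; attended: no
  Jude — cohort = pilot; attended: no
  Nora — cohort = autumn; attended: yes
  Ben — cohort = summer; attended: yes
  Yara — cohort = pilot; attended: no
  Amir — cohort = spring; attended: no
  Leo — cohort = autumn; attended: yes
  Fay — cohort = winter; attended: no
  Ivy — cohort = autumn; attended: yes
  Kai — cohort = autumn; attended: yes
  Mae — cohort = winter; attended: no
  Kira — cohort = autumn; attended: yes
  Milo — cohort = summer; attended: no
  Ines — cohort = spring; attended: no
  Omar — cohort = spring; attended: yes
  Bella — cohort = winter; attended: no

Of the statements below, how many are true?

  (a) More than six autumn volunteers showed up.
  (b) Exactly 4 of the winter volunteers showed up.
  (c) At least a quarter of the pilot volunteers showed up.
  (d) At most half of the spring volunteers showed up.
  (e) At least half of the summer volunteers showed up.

2

(a) autumn: |A| = 7, |A ∩ B| = 7; needs |A ∩ B| > 6 — true.
(b) winter: |A| = 9, |A ∩ B| = 3; needs |A ∩ B| = 4 — false.
(c) pilot: |A| = 6, |A ∩ B| = 1; needs |A ∩ B| / |A| ≥ 1/4 — false.
(d) spring: |A| = 7, |A ∩ B| = 3; needs |A ∩ B| ≤ |A ∖ B| — true.
(e) summer: |A| = 5, |A ∩ B| = 2; needs |A ∩ B| ≥ |A ∖ B| — false.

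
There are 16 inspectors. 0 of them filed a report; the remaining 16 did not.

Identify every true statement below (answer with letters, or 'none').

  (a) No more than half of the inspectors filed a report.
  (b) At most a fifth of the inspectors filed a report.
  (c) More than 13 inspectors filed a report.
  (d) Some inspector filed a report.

|A| = 16, |A ∩ B| = 0, |A ∖ B| = 16.
(a) |A ∩ B| ≤ |A ∖ B|: holds.
(b) |A ∩ B| / |A| ≤ 1/5: holds.
(c) |A ∩ B| > 13: fails.
(d) A ∩ B ≠ ∅ (|A ∩ B| ≥ 1): fails.

(a), (b)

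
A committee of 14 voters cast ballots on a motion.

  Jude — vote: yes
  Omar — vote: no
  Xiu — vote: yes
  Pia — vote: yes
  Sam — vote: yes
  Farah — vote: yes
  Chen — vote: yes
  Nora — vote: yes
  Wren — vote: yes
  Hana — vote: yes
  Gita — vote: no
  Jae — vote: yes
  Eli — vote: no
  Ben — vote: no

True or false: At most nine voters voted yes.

False

Truth condition: |A ∩ B| ≤ 9.
A (the restrictor) = {Jude, Omar, Xiu, Pia, Sam, Farah, Chen, Nora, Wren, Hana, Gita, Jae, Eli, Ben}, |A| = 14.
A ∩ B = {Jude, Xiu, Pia, Sam, Farah, Chen, Nora, Wren, Hana, Jae}, so |A ∩ B| = 10.
|A ∩ B| = 10, so the statement is false.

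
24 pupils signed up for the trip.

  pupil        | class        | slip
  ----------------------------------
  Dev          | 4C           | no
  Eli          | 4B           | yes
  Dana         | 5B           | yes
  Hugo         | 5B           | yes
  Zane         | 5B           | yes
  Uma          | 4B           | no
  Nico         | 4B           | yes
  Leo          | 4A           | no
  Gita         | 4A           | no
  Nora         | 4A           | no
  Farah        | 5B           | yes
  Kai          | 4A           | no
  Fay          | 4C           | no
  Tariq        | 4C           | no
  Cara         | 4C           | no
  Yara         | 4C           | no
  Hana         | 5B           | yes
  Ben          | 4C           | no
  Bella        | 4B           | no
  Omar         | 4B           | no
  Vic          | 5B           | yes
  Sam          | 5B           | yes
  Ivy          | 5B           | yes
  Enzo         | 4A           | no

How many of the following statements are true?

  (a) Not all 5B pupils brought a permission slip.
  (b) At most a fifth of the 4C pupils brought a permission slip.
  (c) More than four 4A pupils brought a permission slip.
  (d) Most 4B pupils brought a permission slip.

(a) 5B: |A| = 8, |A ∩ B| = 8; needs A ⊄ B (|A ∖ B| ≥ 1) — false.
(b) 4C: |A| = 6, |A ∩ B| = 0; needs |A ∩ B| / |A| ≤ 1/5 — true.
(c) 4A: |A| = 5, |A ∩ B| = 0; needs |A ∩ B| > 4 — false.
(d) 4B: |A| = 5, |A ∩ B| = 2; needs |A ∩ B| > |A ∖ B| — false.

1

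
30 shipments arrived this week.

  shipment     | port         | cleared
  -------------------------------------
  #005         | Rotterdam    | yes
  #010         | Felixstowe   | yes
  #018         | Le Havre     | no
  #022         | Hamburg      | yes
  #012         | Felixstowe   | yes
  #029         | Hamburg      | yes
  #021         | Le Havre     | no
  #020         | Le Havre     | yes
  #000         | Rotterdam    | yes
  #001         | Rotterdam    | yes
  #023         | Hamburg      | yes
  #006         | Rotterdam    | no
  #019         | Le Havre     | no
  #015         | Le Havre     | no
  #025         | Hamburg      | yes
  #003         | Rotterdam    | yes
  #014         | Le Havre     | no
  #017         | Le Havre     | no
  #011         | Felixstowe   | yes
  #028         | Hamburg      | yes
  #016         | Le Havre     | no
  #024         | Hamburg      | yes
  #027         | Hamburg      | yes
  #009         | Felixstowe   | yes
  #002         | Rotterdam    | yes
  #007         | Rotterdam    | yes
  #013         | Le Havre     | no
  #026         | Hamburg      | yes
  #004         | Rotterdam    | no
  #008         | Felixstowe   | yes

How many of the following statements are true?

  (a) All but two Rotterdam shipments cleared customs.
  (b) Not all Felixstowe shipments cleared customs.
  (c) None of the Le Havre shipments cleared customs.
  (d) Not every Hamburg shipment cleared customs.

(a) Rotterdam: |A| = 8, |A ∩ B| = 6; needs |A ∖ B| = 2 — true.
(b) Felixstowe: |A| = 5, |A ∩ B| = 5; needs A ⊄ B (|A ∖ B| ≥ 1) — false.
(c) Le Havre: |A| = 9, |A ∩ B| = 1; needs A ∩ B = ∅ (|A ∩ B| = 0) — false.
(d) Hamburg: |A| = 8, |A ∩ B| = 8; needs A ⊄ B (|A ∖ B| ≥ 1) — false.

1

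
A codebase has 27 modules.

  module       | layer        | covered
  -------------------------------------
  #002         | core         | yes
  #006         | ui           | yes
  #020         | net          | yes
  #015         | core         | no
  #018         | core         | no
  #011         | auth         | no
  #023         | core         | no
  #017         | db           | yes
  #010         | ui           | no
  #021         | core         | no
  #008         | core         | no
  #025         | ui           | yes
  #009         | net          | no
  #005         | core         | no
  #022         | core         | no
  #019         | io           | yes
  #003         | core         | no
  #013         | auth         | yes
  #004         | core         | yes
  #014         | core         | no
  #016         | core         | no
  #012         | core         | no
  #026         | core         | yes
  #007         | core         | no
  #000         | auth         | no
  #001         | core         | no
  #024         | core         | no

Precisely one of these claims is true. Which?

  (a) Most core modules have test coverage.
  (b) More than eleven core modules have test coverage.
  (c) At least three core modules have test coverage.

|A| = 17, |A ∩ B| = 3, |A ∖ B| = 14.
(a) requires |A ∩ B| > |A ∖ B|: false.
(b) requires |A ∩ B| > 11: false.
(c) requires |A ∩ B| ≥ 3: true.

(c)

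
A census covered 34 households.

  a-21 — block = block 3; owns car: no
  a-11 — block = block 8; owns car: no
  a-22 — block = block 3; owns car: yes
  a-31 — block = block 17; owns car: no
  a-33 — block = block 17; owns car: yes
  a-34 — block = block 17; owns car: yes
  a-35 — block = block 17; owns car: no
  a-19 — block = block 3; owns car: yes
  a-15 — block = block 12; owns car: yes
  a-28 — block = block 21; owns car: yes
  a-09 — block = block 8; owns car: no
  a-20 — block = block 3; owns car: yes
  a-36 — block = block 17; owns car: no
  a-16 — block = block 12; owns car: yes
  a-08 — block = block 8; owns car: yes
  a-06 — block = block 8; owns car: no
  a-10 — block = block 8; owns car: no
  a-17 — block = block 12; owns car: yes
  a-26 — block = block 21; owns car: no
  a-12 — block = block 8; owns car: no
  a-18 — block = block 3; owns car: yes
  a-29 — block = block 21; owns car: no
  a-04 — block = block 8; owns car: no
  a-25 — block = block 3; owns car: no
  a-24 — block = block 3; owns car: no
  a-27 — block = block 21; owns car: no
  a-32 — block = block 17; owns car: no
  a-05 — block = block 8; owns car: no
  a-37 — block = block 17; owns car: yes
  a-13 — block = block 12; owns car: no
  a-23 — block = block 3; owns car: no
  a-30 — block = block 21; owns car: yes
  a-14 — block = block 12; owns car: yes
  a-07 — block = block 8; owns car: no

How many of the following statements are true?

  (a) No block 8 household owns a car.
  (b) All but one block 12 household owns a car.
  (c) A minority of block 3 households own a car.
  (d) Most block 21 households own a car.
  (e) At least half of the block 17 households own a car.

(a) block 8: |A| = 9, |A ∩ B| = 1; needs A ∩ B = ∅ (|A ∩ B| = 0) — false.
(b) block 12: |A| = 5, |A ∩ B| = 4; needs |A ∖ B| = 1 — true.
(c) block 3: |A| = 8, |A ∩ B| = 4; needs |A ∩ B| < |A ∖ B| — false.
(d) block 21: |A| = 5, |A ∩ B| = 2; needs |A ∩ B| > |A ∖ B| — false.
(e) block 17: |A| = 7, |A ∩ B| = 3; needs |A ∩ B| ≥ |A ∖ B| — false.

1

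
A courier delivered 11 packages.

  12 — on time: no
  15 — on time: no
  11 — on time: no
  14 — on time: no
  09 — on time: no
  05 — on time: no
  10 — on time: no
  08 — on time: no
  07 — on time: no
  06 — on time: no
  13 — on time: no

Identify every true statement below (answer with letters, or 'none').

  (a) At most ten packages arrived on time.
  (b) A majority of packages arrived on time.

(a)

|A| = 11, |A ∩ B| = 0, |A ∖ B| = 11.
(a) |A ∩ B| ≤ 10: holds.
(b) |A ∩ B| > |A ∖ B|: fails.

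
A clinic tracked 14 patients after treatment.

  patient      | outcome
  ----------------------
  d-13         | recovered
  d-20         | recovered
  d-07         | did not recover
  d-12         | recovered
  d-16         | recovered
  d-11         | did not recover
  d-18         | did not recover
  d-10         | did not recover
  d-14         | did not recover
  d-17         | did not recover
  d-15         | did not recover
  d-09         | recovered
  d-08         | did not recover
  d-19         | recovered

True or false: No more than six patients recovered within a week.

'No more than six patients recovered within a week' holds iff |A ∩ B| ≤ 6.
A (the restrictor) = {d-13, d-20, d-07, d-12, d-16, d-11, d-18, d-10, d-14, d-17, d-15, d-09, d-08, d-19}, |A| = 14.
A ∩ B = {d-13, d-20, d-12, d-16, d-09, d-19}, so |A ∩ B| = 6.
|A ∩ B| = 6, so the statement is true.

True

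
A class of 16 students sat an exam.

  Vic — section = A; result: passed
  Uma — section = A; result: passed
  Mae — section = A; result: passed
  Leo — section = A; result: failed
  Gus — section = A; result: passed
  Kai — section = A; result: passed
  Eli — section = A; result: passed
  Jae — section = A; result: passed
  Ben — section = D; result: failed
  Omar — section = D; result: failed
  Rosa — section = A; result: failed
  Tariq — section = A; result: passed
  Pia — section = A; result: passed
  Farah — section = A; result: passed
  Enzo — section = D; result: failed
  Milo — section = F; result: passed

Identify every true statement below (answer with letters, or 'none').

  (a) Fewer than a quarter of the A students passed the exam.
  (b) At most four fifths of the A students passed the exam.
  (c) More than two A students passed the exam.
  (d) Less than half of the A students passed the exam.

(c)

|A| = 12, |A ∩ B| = 10, |A ∖ B| = 2.
(a) |A ∩ B| / |A| < 1/4: fails.
(b) |A ∩ B| / |A| ≤ 4/5: fails.
(c) |A ∩ B| > 2: holds.
(d) |A ∩ B| < |A ∖ B|: fails.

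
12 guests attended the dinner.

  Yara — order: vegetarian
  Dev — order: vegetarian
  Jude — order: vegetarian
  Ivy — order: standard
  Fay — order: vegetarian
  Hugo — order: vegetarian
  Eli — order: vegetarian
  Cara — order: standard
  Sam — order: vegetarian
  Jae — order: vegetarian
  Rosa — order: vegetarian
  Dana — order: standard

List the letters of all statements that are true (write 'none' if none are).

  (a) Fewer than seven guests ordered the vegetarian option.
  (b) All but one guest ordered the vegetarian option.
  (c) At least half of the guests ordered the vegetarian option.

(c)

|A| = 12, |A ∩ B| = 9, |A ∖ B| = 3.
(a) |A ∩ B| < 7: fails.
(b) |A ∖ B| = 1: fails.
(c) |A ∩ B| ≥ |A ∖ B|: holds.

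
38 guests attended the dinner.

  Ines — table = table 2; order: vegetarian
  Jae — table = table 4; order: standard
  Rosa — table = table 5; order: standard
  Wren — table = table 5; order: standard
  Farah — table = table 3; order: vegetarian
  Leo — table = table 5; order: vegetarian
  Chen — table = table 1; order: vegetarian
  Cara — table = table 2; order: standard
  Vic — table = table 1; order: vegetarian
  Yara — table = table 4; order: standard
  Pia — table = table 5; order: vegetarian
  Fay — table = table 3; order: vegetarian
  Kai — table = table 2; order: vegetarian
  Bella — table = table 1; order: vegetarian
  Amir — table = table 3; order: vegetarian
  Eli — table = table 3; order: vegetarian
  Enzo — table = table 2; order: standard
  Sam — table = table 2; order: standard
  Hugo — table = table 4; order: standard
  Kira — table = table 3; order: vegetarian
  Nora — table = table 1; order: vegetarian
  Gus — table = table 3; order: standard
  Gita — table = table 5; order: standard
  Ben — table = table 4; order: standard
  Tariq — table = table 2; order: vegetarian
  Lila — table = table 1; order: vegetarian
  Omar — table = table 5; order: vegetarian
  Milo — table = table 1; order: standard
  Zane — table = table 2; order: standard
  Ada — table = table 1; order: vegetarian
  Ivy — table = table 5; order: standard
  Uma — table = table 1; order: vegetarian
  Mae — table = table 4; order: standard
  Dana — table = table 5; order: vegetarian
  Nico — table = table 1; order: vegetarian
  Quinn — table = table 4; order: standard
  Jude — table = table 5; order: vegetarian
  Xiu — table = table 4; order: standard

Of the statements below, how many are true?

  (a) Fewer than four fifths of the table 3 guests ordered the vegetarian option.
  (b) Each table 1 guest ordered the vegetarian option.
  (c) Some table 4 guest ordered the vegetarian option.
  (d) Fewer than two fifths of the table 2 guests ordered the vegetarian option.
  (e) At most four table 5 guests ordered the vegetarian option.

(a) table 3: |A| = 6, |A ∩ B| = 5; needs |A ∩ B| / |A| < 4/5 — false.
(b) table 1: |A| = 9, |A ∩ B| = 8; needs A ⊆ B, i.e. every element of A is in B (|A ∖ B| = 0) — false.
(c) table 4: |A| = 7, |A ∩ B| = 0; needs A ∩ B ≠ ∅ (|A ∩ B| ≥ 1) — false.
(d) table 2: |A| = 7, |A ∩ B| = 3; needs |A ∩ B| / |A| < 2/5 — false.
(e) table 5: |A| = 9, |A ∩ B| = 5; needs |A ∩ B| ≤ 4 — false.

0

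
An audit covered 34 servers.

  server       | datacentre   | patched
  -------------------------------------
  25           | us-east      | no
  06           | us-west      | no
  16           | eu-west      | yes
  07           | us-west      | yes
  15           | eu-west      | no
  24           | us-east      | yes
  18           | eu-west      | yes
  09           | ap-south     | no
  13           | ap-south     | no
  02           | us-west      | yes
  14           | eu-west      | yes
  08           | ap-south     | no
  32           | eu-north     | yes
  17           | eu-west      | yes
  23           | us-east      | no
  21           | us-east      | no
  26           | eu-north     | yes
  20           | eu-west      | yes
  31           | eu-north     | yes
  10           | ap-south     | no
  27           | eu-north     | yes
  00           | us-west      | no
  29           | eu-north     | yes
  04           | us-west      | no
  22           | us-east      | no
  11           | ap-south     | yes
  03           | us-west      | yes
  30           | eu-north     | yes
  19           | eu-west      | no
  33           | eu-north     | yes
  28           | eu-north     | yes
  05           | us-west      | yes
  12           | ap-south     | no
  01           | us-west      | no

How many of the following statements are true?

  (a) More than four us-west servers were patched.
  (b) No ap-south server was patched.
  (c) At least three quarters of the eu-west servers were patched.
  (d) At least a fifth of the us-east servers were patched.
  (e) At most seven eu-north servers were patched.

(a) us-west: |A| = 8, |A ∩ B| = 4; needs |A ∩ B| > 4 — false.
(b) ap-south: |A| = 6, |A ∩ B| = 1; needs A ∩ B = ∅ (|A ∩ B| = 0) — false.
(c) eu-west: |A| = 7, |A ∩ B| = 5; needs |A ∩ B| / |A| ≥ 3/4 — false.
(d) us-east: |A| = 5, |A ∩ B| = 1; needs |A ∩ B| / |A| ≥ 1/5 — true.
(e) eu-north: |A| = 8, |A ∩ B| = 8; needs |A ∩ B| ≤ 7 — false.

1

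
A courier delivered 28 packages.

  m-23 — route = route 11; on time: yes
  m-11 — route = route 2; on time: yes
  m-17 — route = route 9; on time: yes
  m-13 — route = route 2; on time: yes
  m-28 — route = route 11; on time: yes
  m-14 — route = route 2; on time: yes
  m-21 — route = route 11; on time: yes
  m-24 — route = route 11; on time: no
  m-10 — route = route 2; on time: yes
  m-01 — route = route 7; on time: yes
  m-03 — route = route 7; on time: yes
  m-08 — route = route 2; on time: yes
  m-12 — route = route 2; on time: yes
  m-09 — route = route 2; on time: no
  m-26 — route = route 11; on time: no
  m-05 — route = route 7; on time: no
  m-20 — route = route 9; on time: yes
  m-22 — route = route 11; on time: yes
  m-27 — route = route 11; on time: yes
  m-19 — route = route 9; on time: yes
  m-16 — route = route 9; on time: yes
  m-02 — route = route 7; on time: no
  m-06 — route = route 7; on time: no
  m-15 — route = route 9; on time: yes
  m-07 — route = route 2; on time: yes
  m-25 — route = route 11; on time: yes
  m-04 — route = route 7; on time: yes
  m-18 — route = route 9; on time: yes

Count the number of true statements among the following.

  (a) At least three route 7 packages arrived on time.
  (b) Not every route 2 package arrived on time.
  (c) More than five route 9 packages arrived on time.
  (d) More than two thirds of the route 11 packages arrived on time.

(a) route 7: |A| = 6, |A ∩ B| = 3; needs |A ∩ B| ≥ 3 — true.
(b) route 2: |A| = 8, |A ∩ B| = 7; needs A ⊄ B (|A ∖ B| ≥ 1) — true.
(c) route 9: |A| = 6, |A ∩ B| = 6; needs |A ∩ B| > 5 — true.
(d) route 11: |A| = 8, |A ∩ B| = 6; needs |A ∩ B| / |A| > 2/3 — true.

4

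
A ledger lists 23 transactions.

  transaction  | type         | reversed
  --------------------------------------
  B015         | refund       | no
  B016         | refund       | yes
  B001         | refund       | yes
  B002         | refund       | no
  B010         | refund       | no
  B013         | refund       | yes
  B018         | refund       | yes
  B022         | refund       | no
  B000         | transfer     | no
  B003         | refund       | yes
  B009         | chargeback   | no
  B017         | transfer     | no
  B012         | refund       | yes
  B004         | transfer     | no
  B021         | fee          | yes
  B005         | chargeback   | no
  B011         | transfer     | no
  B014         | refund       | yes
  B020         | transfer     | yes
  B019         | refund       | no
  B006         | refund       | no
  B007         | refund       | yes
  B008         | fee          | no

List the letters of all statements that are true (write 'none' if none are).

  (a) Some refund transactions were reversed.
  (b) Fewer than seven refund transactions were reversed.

(a)

|A| = 14, |A ∩ B| = 8, |A ∖ B| = 6.
(a) A ∩ B ≠ ∅ (|A ∩ B| ≥ 1): holds.
(b) |A ∩ B| < 7: fails.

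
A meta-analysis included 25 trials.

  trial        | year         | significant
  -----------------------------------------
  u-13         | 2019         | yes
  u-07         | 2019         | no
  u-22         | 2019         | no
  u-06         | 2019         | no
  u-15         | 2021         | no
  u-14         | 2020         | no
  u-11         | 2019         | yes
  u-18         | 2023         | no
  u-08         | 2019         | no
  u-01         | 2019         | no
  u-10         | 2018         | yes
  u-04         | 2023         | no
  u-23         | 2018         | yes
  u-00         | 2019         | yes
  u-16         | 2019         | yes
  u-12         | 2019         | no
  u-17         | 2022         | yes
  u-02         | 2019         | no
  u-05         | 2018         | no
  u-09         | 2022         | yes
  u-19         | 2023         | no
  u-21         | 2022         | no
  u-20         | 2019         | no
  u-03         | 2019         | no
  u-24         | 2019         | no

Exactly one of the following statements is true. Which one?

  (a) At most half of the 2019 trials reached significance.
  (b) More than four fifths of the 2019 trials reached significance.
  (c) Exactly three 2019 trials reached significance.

|A| = 14, |A ∩ B| = 4, |A ∖ B| = 10.
(a) requires |A ∩ B| ≤ |A ∖ B|: true.
(b) requires |A ∩ B| / |A| > 4/5: false.
(c) requires |A ∩ B| = 3: false.

(a)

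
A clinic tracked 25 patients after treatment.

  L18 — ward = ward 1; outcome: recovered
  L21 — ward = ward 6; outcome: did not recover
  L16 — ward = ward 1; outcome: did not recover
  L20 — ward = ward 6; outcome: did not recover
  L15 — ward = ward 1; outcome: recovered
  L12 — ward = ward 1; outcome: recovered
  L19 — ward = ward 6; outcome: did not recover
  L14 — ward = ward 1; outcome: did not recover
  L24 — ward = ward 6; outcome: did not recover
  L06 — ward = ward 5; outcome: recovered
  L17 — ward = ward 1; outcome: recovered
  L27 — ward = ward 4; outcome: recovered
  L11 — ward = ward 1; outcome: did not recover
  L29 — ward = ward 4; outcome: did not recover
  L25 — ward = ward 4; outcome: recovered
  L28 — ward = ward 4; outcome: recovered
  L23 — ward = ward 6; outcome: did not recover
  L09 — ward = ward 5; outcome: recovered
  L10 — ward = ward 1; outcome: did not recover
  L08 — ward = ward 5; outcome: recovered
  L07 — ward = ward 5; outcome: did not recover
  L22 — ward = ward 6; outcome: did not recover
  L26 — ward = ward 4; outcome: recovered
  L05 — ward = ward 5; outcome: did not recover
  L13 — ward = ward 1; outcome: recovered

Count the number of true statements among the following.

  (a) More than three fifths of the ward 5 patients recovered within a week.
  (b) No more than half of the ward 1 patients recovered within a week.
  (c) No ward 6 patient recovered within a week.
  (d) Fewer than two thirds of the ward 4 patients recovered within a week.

(a) ward 5: |A| = 5, |A ∩ B| = 3; needs |A ∩ B| / |A| > 3/5 — false.
(b) ward 1: |A| = 9, |A ∩ B| = 5; needs |A ∩ B| ≤ |A ∖ B| — false.
(c) ward 6: |A| = 6, |A ∩ B| = 0; needs A ∩ B = ∅ (|A ∩ B| = 0) — true.
(d) ward 4: |A| = 5, |A ∩ B| = 4; needs |A ∩ B| / |A| < 2/3 — false.

1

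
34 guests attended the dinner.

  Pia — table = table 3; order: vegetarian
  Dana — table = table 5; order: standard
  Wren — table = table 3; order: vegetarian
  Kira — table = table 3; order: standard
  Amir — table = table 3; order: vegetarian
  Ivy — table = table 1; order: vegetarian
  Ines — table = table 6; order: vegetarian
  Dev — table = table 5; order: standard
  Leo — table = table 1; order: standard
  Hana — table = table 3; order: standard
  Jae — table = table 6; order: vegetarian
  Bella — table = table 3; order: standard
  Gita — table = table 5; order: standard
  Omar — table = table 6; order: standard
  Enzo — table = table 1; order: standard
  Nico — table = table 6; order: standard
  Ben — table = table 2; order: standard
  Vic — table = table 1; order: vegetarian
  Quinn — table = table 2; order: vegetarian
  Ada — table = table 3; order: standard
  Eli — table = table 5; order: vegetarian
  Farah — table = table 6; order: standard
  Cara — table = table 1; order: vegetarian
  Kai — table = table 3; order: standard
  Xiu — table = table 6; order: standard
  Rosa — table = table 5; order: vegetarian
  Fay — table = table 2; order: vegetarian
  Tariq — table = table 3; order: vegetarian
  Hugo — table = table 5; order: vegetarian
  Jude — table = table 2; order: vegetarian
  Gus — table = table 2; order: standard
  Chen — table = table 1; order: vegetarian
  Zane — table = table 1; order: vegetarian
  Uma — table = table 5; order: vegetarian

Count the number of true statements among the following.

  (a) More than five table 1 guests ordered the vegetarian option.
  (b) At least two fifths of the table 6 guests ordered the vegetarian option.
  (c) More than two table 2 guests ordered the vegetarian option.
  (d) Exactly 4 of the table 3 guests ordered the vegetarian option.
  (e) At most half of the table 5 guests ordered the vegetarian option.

2

(a) table 1: |A| = 7, |A ∩ B| = 5; needs |A ∩ B| > 5 — false.
(b) table 6: |A| = 6, |A ∩ B| = 2; needs |A ∩ B| / |A| ≥ 2/5 — false.
(c) table 2: |A| = 5, |A ∩ B| = 3; needs |A ∩ B| > 2 — true.
(d) table 3: |A| = 9, |A ∩ B| = 4; needs |A ∩ B| = 4 — true.
(e) table 5: |A| = 7, |A ∩ B| = 4; needs |A ∩ B| ≤ |A ∖ B| — false.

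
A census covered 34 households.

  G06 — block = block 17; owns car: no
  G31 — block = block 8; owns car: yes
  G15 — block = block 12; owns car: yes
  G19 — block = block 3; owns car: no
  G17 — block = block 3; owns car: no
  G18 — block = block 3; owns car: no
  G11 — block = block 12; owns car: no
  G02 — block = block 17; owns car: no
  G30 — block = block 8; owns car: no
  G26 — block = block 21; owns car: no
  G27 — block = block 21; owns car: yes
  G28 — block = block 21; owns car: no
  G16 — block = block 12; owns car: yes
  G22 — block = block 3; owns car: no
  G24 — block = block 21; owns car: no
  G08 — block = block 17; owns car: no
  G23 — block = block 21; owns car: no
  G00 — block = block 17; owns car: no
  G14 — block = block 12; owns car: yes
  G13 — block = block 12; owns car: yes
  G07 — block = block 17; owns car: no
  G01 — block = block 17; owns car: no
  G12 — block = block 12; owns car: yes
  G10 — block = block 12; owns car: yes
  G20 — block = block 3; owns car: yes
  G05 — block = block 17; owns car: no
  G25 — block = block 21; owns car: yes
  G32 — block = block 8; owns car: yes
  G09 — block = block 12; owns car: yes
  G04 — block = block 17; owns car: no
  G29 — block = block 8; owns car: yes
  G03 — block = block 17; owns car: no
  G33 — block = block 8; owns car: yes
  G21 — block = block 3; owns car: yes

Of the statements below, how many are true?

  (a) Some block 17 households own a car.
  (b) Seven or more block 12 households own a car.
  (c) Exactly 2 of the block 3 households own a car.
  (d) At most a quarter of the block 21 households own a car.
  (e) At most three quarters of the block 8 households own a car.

2

(a) block 17: |A| = 9, |A ∩ B| = 0; needs A ∩ B ≠ ∅ (|A ∩ B| ≥ 1) — false.
(b) block 12: |A| = 8, |A ∩ B| = 7; needs |A ∩ B| ≥ 7 — true.
(c) block 3: |A| = 6, |A ∩ B| = 2; needs |A ∩ B| = 2 — true.
(d) block 21: |A| = 6, |A ∩ B| = 2; needs |A ∩ B| / |A| ≤ 1/4 — false.
(e) block 8: |A| = 5, |A ∩ B| = 4; needs |A ∩ B| / |A| ≤ 3/4 — false.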